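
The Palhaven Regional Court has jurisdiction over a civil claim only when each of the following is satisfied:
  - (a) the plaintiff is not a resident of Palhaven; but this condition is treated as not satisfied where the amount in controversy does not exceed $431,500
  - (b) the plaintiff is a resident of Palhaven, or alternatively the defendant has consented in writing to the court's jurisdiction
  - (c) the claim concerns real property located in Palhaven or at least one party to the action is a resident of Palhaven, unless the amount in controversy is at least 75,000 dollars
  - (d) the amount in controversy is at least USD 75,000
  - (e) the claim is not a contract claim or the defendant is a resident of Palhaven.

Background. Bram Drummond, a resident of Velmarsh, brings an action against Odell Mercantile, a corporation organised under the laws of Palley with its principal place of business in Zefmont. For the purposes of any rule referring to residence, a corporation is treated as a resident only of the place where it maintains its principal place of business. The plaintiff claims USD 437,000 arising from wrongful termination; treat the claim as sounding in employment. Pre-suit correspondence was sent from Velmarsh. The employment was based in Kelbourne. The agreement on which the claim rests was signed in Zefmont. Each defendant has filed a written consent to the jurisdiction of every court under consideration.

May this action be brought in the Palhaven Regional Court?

The Palhaven Regional Court:
  (a) The plaintiff resides in Velmarsh, which is not Palhaven. The exception is not triggered, since the amount in controversy is USD 437,000, above the 431,500 dollars ceiling. Satisfied.
  (b) Every defendant has filed written consent, so one alternative holds. Satisfied.
  (c) The claim does not concern real property; no party resides in Palhaven — every alternative fails. The proviso rescues it, though: the amount in controversy is $437,000, which meets the 75,000 dollars floor. Met.
  (d) The amount in controversy is USD 437,000, which meets the 75,000 dollars floor. Met.
  (e) The claim is an employment claim, not a contract claim, which satisfies one of the alternatives. Satisfied.
  → Every requirement is satisfied — jurisdiction.

Yes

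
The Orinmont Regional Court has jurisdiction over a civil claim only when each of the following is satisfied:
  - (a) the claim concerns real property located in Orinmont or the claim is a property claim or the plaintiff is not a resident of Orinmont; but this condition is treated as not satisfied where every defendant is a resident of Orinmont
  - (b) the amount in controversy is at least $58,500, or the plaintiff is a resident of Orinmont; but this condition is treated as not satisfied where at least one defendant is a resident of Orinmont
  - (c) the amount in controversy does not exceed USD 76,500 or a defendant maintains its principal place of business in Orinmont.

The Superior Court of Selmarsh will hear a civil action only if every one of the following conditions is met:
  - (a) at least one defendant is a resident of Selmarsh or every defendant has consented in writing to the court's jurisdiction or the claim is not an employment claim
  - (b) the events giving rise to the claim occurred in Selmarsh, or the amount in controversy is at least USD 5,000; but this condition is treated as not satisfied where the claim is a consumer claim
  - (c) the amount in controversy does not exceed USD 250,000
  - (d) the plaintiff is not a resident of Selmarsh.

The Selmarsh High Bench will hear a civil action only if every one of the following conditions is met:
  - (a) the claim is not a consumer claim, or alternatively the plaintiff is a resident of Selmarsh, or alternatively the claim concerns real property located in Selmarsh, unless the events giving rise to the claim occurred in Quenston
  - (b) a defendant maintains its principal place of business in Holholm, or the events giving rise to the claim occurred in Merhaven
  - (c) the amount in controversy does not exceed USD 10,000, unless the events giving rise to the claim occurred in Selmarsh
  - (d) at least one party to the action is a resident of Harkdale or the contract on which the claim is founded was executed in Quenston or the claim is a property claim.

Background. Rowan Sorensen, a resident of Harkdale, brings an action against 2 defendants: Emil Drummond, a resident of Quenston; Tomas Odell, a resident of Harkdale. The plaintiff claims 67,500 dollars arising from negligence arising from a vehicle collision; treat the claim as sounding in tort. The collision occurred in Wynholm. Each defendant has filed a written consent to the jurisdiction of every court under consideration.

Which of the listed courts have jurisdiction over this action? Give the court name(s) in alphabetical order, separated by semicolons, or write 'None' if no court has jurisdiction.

the Orinmont Regional Court; the Superior Court of Selmarsh

The Orinmont Regional Court:
  (a) The plaintiff resides in Harkdale, which is not Orinmont — that alternative is enough. The carve-out does not apply: the defendants reside as follows — Emil Drummond in Quenston, Tomas Odell in Harkdale — not all in Orinmont. Met.
  (b) The amount in controversy is USD 67,500, which meets the USD 58,500 floor, which satisfies one of the alternatives. And the carve-out is inapplicable — no defendant resides in Orinmont (they reside in Quenston, Harkdale). Condition met.
  (c) The amount in controversy is $67,500, within the $76,500 ceiling, so one alternative holds. Met.
  → All conditions met; jurisdiction exists.
The Superior Court of Selmarsh:
  (a) Every defendant has filed written consent, which satisfies one of the alternatives. Satisfied.
  (b) The amount in controversy is USD 67,500, which meets the 5,000 dollars floor, so this disjunct is met. And the carve-out is inapplicable — the claim is a tort claim, not a consumer claim. Satisfied.
  (c) The amount in controversy is USD 67,500, within the 250,000 dollars ceiling. Condition met.
  (d) The plaintiff resides in Harkdale, which is not Selmarsh. Condition met.
  → All conditions met; jurisdiction exists.
The Selmarsh High Bench:
  (a) The claim is a tort claim, not a consumer claim, which satisfies one of the alternatives. Met.
  (b) No defendant is a corporation; the operative events occurred in Wynholm, not Merhaven — every alternative fails. Condition not met.
  (c) The amount in controversy is USD 67,500, above the 10,000 dollars ceiling. And the operative events occurred in Wynholm, not Selmarsh, so the proviso does not save it. Not met.
  (d) Rowan Sorensen resides in Harkdale, which satisfies one of the alternatives. Satisfied.
  → At least one condition fails; no jurisdiction.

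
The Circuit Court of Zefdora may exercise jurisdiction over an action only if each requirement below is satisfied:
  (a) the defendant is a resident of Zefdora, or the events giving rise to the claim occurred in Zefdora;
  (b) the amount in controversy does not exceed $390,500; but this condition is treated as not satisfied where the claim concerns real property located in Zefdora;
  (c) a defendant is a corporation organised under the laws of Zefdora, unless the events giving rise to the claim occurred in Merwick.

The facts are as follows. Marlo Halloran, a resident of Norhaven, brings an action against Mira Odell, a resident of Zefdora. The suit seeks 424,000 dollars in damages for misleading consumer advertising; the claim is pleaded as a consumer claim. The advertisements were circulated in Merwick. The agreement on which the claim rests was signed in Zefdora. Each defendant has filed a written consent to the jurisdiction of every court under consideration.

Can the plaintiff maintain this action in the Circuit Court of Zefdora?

No

The Circuit Court of Zefdora:
  (a) The defendant resides in Zefdora, which satisfies one of the alternatives. Met.
  (b) The amount in controversy is $424,000, above the $390,500 ceiling. Not satisfied.
  (c) No defendant is a corporation. The proviso rescues it, though: the operative events occurred in Merwick. Satisfied.
  → At least one condition fails; no jurisdiction.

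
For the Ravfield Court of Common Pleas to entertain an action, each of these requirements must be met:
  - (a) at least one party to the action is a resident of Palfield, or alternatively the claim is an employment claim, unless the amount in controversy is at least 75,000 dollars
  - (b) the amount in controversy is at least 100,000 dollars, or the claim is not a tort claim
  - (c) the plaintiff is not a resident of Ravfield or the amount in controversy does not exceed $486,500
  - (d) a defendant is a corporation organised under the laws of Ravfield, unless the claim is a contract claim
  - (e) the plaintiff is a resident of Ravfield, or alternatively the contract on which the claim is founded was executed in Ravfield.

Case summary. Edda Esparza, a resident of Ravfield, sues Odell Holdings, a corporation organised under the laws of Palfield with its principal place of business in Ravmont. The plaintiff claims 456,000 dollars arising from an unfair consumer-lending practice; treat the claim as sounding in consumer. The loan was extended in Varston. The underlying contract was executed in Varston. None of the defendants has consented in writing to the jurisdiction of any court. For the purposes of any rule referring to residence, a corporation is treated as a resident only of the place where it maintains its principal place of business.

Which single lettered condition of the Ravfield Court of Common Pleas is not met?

The Ravfield Court of Common Pleas:
  (a) No party resides in Palfield; the claim is a consumer claim, not an employment claim — none of the alternatives is met. The proviso rescues it, though: the amount in controversy is $456,000, which meets the USD 75,000 floor. Met.
  (b) The amount in controversy is 456,000 dollars, which meets the USD 100,000 floor, so one alternative holds. Met.
  (c) The amount in controversy is $456,000, within the USD 486,500 ceiling, so one alternative holds. Condition met.
  (d) The corporate defendant(s) are organised in Palfield, not Ravfield. And the claim is a consumer claim, not a contract claim, so the proviso does not save it. Not satisfied.
  (e) The plaintiff resides in Ravfield — that alternative is enough. Condition met.
Only condition (d) fails.

(d)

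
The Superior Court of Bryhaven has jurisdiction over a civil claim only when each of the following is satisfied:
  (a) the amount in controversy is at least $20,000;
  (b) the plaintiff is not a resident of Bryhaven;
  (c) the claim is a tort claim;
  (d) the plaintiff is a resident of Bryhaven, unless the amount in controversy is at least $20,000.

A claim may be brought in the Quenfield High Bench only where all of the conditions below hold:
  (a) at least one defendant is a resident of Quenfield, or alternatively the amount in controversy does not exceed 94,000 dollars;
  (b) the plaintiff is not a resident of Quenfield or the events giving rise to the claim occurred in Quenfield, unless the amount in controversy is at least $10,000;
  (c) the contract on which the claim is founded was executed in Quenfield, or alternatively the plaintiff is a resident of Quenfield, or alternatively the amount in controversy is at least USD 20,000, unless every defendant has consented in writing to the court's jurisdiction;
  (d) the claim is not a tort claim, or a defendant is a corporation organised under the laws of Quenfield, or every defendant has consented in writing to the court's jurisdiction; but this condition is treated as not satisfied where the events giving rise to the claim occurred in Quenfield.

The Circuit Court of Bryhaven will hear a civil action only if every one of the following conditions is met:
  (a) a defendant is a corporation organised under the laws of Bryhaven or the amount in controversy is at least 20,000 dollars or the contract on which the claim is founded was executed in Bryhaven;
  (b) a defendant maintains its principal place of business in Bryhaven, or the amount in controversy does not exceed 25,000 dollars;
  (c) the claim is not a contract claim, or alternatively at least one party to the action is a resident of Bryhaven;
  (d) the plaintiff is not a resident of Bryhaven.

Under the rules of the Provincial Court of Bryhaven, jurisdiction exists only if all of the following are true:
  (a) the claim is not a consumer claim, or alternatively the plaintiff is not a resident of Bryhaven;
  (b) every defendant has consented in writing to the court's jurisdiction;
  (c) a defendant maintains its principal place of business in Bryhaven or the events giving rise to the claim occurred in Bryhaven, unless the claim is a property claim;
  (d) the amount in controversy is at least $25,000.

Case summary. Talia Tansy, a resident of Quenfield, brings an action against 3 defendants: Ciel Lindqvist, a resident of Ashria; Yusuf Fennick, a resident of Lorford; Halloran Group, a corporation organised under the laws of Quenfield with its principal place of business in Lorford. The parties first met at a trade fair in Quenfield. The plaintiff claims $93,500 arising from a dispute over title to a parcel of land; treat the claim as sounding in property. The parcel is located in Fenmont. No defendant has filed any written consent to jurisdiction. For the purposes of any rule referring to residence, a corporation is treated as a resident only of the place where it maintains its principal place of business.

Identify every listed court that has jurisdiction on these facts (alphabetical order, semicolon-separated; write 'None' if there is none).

The Superior Court of Bryhaven:
  (a) The amount in controversy is USD 93,500, which meets the 20,000 dollars floor. Satisfied.
  (b) The plaintiff resides in Quenfield, which is not Bryhaven. Met.
  (c) The claim is a property claim, not a tort claim. Fails.
  (d) The plaintiff resides in Quenfield, not Bryhaven. The proviso rescues it, though: the amount in controversy is USD 93,500, which meets the USD 20,000 floor. Satisfied.
  → At least one condition fails; no jurisdiction.
The Quenfield High Bench:
  (a) The amount in controversy is 93,500 dollars, within the USD 94,000 ceiling, so one alternative holds. Satisfied.
  (b) The plaintiff resides in Quenfield; the operative events occurred in Fenmont, not Quenfield — no alternative holds. But the amount in controversy is 93,500 dollars, which meets the 10,000 dollars floor, and the 'unless' clause therefore excuses the requirement. Met.
  (c) The plaintiff resides in Quenfield, so one alternative holds. Satisfied.
  (d) The claim is a property claim, not a tort claim, which satisfies one of the alternatives. And the carve-out is inapplicable — the operative events occurred in Fenmont, not Quenfield. Satisfied.
  → Jurisdiction lies.
The Circuit Court of Bryhaven:
  (a) The amount in controversy is USD 93,500, which meets the $20,000 floor — that alternative is enough. Met.
  (b) The corporate defendant(s) have their principal place of business in Lorford, not Bryhaven; the amount in controversy is 93,500 dollars, above the USD 25,000 ceiling — no alternative holds. Fails.
  (c) The claim is a property claim, not a contract claim — that alternative is enough. Met.
  (d) The plaintiff resides in Quenfield, which is not Bryhaven. Condition met.
  → The court lacks jurisdiction.
The Provincial Court of Bryhaven:
  (a) The claim is a property claim, not a consumer claim, so one alternative holds. Met.
  (b) No such written consent has been filed. Condition not met.
  (c) The corporate defendant(s) have their principal place of business in Lorford, not Bryhaven; the operative events occurred in Fenmont, not Bryhaven — none of the alternatives is met. But the claim is a property claim, and the 'unless' clause therefore excuses the requirement. Satisfied.
  (d) The amount in controversy is 93,500 dollars, which meets the $25,000 floor. Met.
  → No jurisdiction.

the Quenfield High Bench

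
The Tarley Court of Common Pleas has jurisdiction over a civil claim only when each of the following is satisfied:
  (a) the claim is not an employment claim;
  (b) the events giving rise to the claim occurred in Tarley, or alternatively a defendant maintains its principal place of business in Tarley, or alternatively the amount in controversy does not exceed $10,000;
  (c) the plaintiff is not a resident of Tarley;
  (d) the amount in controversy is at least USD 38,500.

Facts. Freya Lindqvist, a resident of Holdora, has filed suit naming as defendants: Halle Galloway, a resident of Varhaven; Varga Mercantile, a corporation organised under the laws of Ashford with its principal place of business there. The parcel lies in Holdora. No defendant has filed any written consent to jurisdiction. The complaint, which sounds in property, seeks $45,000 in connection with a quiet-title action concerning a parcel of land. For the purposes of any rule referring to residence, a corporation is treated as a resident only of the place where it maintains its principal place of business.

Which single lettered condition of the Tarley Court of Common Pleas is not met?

The Tarley Court of Common Pleas:
  (a) The claim is a property claim, not an employment claim. Satisfied.
  (b) The operative events occurred in Holdora, not Tarley; the corporate defendant(s) have their principal place of business in Ashford, not Tarley; the amount in controversy is $45,000, above the $10,000 ceiling — no alternative holds. Condition not met.
  (c) The plaintiff resides in Holdora, which is not Tarley. Satisfied.
  (d) The amount in controversy is 45,000 dollars, which meets the $38,500 floor. Satisfied.
Only condition (b) fails.

(b)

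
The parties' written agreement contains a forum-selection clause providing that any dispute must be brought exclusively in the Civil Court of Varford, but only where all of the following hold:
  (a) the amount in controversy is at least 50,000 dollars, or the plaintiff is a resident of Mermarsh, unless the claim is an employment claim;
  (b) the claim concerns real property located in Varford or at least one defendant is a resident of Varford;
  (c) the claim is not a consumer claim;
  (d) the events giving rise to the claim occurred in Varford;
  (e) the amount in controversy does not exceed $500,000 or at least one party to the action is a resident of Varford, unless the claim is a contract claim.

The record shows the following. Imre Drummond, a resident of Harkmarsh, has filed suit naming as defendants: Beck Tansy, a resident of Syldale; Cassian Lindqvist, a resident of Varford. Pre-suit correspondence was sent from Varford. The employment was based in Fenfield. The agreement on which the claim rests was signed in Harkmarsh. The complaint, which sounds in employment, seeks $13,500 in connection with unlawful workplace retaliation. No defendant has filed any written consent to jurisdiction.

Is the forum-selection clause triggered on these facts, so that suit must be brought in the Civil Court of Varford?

The Civil Court of Varford:
  (a) The amount in controversy is $13,500, below the USD 50,000 floor; the plaintiff resides in Harkmarsh, not Mermarsh — every alternative fails. But the claim is an employment claim, and the 'unless' clause therefore excuses the requirement. Met.
  (b) Cassian Lindqvist resides in Varford, so one alternative holds. Met.
  (c) The claim is an employment claim, not a consumer claim. Satisfied.
  (d) The operative events occurred in Fenfield, not Varford. Fails.
  (e) The amount in controversy is $13,500, within the $500,000 ceiling, so this disjunct is met. Condition met.
  → The clause does not apply.

No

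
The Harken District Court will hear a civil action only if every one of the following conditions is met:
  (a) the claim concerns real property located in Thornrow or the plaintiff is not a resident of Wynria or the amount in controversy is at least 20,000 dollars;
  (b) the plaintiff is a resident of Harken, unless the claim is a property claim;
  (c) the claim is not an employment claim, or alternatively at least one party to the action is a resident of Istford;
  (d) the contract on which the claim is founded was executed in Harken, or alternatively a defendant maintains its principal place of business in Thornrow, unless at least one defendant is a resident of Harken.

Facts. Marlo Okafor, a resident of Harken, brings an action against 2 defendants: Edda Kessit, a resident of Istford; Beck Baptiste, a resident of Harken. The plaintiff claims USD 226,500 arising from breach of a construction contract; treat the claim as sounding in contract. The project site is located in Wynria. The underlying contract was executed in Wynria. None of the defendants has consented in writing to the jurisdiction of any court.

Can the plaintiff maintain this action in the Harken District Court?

Yes

The Harken District Court:
  (a) The plaintiff resides in Harken, which is not Wynria, so this disjunct is met. Met.
  (b) The plaintiff resides in Harken. Met.
  (c) The claim is a contract claim, not an employment claim, so this disjunct is met. Met.
  (d) The contract was executed in Wynria, not Harken; no defendant is a corporation — none of the alternatives is met. However, Beck Baptiste resides in Harken, so the 'unless' proviso supplies this condition. Condition met.
  → Jurisdiction lies.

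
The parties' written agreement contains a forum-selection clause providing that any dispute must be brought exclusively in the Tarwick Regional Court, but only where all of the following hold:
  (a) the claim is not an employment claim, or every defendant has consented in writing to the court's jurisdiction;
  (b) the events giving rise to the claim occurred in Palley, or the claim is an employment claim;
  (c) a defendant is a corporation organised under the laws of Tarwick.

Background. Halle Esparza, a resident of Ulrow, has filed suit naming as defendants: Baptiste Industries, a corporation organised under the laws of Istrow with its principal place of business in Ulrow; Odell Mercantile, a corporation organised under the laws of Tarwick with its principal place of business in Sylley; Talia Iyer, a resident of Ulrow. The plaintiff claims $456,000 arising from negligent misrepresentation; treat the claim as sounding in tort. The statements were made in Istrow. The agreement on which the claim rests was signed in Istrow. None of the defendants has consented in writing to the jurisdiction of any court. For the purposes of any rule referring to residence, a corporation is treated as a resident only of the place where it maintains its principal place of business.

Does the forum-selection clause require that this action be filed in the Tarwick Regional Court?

The Tarwick Regional Court:
  (a) The claim is a tort claim, not an employment claim — that alternative is enough. Met.
  (b) The operative events occurred in Istrow, not Palley; the claim is a tort claim, not an employment claim — no alternative holds. Not met.
  (c) Odell Mercantile is organised under the laws of Tarwick. Condition met.
  → Forum clause is not triggered.

No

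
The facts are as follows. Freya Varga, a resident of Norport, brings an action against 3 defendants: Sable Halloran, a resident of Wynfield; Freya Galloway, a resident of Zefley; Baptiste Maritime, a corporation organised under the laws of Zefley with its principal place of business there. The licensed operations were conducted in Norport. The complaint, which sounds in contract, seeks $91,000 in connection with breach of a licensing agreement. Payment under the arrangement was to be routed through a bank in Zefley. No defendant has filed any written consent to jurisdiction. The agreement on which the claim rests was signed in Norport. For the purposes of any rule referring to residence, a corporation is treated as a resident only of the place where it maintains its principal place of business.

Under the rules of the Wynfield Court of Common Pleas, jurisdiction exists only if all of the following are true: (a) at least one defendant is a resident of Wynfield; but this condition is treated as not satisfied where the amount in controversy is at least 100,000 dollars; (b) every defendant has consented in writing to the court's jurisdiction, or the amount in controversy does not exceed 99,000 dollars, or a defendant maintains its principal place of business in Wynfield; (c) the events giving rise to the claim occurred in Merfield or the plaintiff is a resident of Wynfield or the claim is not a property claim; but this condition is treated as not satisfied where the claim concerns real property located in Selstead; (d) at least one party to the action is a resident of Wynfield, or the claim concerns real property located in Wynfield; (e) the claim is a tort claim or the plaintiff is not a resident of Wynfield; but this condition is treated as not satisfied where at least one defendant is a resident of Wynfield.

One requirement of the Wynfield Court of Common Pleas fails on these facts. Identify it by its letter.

The Wynfield Court of Common Pleas:
  (a) Sable Halloran resides in Wynfield. The exception is not triggered, since the amount in controversy is 91,000 dollars, below the 100,000 dollars floor. Condition met.
  (b) The amount in controversy is $91,000, within the USD 99,000 ceiling, so this disjunct is met. Condition met.
  (c) The claim is a contract claim, not a property claim — that alternative is enough. And the carve-out is inapplicable — the claim does not concern real property. Met.
  (d) Sable Halloran resides in Wynfield, so one alternative holds. Condition met.
  (e) The plaintiff resides in Norport, which is not Wynfield — that alternative is enough. But Sable Halloran resides in Wynfield, triggering the carve-out and defeating this condition. Condition not met.
Only condition (e) fails.

(e)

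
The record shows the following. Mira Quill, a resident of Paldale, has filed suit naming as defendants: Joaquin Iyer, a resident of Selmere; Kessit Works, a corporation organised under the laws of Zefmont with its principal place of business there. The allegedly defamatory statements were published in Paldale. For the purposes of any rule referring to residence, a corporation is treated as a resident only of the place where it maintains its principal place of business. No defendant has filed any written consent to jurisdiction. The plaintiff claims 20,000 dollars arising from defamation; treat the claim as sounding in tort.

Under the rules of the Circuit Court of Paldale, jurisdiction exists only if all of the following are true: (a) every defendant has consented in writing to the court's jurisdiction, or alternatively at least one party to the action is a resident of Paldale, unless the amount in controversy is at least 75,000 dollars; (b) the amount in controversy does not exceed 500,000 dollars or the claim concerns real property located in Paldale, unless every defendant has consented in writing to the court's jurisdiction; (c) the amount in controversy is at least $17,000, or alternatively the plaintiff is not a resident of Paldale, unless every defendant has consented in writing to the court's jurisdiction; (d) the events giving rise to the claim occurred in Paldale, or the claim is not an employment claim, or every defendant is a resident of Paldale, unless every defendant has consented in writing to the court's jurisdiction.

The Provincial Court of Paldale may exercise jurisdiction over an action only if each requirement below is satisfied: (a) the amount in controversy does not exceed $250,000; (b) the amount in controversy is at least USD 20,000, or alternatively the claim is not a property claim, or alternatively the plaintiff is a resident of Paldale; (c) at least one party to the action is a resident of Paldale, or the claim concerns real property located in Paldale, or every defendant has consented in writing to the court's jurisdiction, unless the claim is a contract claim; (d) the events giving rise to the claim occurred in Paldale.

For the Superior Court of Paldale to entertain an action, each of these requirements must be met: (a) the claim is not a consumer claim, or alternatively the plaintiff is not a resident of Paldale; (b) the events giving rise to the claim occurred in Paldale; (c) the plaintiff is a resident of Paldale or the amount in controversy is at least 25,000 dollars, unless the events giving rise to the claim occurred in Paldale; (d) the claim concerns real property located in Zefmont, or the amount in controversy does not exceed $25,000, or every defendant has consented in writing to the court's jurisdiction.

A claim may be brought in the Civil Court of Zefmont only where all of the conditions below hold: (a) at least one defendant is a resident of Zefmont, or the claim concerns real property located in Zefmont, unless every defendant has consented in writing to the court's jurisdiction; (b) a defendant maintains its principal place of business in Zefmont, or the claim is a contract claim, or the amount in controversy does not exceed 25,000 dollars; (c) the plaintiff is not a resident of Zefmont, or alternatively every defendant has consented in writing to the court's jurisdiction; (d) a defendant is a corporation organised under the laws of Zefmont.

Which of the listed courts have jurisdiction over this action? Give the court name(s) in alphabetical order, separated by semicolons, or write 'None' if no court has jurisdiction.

the Circuit Court of Paldale; the Civil Court of Zefmont; the Provincial Court of Paldale; the Superior Court of Paldale

The Circuit Court of Paldale:
  (a) Mira Quill resides in Paldale — that alternative is enough. Met.
  (b) The amount in controversy is 20,000 dollars, within the USD 500,000 ceiling, which satisfies one of the alternatives. Met.
  (c) The amount in controversy is $20,000, which meets the USD 17,000 floor, which satisfies one of the alternatives. Condition met.
  (d) The operative events occurred in Paldale, so one alternative holds. Satisfied.
  → Every requirement is satisfied — jurisdiction.
The Provincial Court of Paldale:
  (a) The amount in controversy is USD 20,000, within the 250,000 dollars ceiling. Met.
  (b) The amount in controversy is USD 20,000, which meets the 20,000 dollars floor, so this disjunct is met. Met.
  (c) Mira Quill resides in Paldale, so this disjunct is met. Condition met.
  (d) The operative events occurred in Paldale. Condition met.
  → The court has jurisdiction.
The Superior Court of Paldale:
  (a) The claim is a tort claim, not a consumer claim, so this disjunct is met. Condition met.
  (b) The operative events occurred in Paldale. Satisfied.
  (c) The plaintiff resides in Paldale, so one alternative holds. Satisfied.
  (d) The amount in controversy is USD 20,000, within the 25,000 dollars ceiling, so this disjunct is met. Satisfied.
  → All conditions met; jurisdiction exists.
The Civil Court of Zefmont:
  (a) Kessit Works resides in Zefmont, so one alternative holds. Condition met.
  (b) Kessit Works has its principal place of business in Zefmont, so this disjunct is met. Satisfied.
  (c) The plaintiff resides in Paldale, which is not Zefmont — that alternative is enough. Met.
  (d) Kessit Works is organised under the laws of Zefmont. Condition met.
  → Jurisdiction lies.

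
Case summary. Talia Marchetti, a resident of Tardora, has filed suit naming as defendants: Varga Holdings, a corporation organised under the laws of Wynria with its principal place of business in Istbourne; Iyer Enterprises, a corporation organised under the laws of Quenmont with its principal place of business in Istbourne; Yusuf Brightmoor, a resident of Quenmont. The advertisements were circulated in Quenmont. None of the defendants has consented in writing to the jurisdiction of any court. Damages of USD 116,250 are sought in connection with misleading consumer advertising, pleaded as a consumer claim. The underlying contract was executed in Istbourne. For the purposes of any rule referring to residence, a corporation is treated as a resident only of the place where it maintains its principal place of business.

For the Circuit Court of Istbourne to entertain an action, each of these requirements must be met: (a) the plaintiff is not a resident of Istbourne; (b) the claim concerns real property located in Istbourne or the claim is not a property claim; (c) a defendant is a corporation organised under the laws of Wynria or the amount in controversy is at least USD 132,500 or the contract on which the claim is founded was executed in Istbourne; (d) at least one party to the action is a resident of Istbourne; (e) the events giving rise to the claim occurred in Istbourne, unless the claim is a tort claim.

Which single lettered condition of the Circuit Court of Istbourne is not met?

(e)

The Circuit Court of Istbourne:
  (a) The plaintiff resides in Tardora, which is not Istbourne. Satisfied.
  (b) The claim is a consumer claim, not a property claim, so this disjunct is met. Met.
  (c) Varga Holdings is organised under the laws of Wynria, so one alternative holds. Condition met.
  (d) Varga Holdings resides in Istbourne. Condition met.
  (e) The operative events occurred in Quenmont, not Istbourne. The proviso offers no rescue either, since the claim is a consumer claim, not a tort claim. Fails.
Only condition (e) fails.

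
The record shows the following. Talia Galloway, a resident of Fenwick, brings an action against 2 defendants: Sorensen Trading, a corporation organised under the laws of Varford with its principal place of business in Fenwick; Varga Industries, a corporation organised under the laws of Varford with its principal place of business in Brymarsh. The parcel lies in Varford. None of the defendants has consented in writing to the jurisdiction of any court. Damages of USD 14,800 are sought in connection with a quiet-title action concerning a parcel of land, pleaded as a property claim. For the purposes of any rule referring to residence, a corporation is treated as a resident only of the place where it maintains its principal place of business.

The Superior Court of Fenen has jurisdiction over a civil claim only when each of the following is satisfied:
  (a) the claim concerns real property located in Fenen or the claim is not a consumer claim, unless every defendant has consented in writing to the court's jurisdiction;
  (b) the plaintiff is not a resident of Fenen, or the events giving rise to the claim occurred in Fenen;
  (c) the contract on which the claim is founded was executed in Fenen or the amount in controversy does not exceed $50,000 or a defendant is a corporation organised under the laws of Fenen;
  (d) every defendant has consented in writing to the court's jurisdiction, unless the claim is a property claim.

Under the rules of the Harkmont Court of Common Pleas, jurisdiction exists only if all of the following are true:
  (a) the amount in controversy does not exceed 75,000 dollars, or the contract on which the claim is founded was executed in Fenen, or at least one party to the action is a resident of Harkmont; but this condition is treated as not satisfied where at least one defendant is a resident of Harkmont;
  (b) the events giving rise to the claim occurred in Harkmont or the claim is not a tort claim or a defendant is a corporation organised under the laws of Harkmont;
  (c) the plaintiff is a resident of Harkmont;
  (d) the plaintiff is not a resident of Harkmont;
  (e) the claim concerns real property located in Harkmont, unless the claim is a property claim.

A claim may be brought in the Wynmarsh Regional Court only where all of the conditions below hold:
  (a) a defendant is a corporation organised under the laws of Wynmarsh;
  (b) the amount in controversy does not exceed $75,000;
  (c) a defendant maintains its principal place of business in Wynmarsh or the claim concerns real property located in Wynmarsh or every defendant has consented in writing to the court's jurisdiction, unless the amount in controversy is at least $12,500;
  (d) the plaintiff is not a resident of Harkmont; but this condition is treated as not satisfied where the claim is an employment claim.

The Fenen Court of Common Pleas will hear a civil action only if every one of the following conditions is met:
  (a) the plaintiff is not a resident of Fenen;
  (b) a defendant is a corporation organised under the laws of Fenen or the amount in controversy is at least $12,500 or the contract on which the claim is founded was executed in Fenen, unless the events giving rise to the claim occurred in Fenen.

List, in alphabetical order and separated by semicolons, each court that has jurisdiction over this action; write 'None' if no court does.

the Fenen Court of Common Pleas; the Superior Court of Fenen

The Superior Court of Fenen:
  (a) The claim is a property claim, not a consumer claim, which satisfies one of the alternatives. Satisfied.
  (b) The plaintiff resides in Fenwick, which is not Fenen, so this disjunct is met. Met.
  (c) The amount in controversy is USD 14,800, within the USD 50,000 ceiling — that alternative is enough. Condition met.
  (d) No such written consent has been filed. The proviso rescues it, though: the claim is a property claim. Condition met.
  → Jurisdiction lies.
The Harkmont Court of Common Pleas:
  (a) The amount in controversy is $14,800, within the 75,000 dollars ceiling, so this disjunct is met. The exception is not triggered, since no defendant resides in Harkmont (they reside in Fenwick, Brymarsh). Condition met.
  (b) The claim is a property claim, not a tort claim, so one alternative holds. Met.
  (c) The plaintiff resides in Fenwick, not Harkmont. Not met.
  (d) The plaintiff resides in Fenwick, which is not Harkmont. Met.
  (e) The property lies in Varford, not Harkmont. The proviso rescues it, though: the claim is a property claim. Met.
  → At least one condition fails; no jurisdiction.
The Wynmarsh Regional Court:
  (a) The corporate defendant(s) are organised in Varford, not Wynmarsh. Condition not met.
  (b) The amount in controversy is $14,800, within the 75,000 dollars ceiling. Met.
  (c) The corporate defendant(s) have their principal place of business in Brymarsh, Fenwick, not Wynmarsh; the property lies in Varford, not Wynmarsh; no such written consent has been filed — none of the alternatives is met. But the amount in controversy is USD 14,800, which meets the $12,500 floor, and the 'unless' clause therefore excuses the requirement. Satisfied.
  (d) The plaintiff resides in Fenwick, which is not Harkmont. And the carve-out is inapplicable — the claim is a property claim, not an employment claim. Condition met.
  → At least one condition fails; no jurisdiction.
The Fenen Court of Common Pleas:
  (a) The plaintiff resides in Fenwick, which is not Fenen. Satisfied.
  (b) The amount in controversy is 14,800 dollars, which meets the $12,500 floor — that alternative is enough. Satisfied.
  → All conditions met; jurisdiction exists.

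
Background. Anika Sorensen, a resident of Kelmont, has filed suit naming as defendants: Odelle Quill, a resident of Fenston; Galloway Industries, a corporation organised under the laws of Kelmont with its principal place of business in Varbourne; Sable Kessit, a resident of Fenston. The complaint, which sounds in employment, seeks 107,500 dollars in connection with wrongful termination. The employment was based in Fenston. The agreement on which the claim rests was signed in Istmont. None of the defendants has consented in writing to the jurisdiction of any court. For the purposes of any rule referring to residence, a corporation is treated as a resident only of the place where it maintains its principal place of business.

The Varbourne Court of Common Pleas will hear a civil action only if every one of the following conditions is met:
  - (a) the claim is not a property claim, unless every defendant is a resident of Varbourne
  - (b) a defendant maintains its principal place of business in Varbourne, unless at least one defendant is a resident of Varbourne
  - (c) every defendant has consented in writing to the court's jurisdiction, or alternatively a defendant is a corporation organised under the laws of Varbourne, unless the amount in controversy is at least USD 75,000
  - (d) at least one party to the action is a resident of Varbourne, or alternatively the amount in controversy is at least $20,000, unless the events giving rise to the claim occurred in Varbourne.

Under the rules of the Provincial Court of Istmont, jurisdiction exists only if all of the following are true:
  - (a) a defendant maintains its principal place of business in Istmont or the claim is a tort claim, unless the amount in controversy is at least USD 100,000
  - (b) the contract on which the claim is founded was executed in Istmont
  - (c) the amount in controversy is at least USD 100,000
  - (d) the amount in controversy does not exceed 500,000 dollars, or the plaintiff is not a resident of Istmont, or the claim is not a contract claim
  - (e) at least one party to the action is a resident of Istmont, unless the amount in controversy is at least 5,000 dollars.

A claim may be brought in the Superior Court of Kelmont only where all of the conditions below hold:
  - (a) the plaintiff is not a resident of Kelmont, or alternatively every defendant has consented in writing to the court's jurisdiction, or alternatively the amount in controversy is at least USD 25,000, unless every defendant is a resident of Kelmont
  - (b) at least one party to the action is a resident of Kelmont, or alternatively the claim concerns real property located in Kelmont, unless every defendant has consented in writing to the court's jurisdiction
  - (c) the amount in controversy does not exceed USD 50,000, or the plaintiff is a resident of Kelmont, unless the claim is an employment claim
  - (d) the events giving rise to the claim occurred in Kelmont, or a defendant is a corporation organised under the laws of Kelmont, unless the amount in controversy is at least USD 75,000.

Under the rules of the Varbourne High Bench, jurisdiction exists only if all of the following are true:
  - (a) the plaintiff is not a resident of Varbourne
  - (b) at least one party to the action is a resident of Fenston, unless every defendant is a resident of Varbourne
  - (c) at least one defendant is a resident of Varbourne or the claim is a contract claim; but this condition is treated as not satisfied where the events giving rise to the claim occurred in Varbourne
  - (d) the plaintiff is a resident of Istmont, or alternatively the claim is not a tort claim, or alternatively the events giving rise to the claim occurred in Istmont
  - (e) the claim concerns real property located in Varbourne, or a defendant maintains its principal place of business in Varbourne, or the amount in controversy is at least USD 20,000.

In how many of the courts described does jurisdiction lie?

4

The Varbourne Court of Common Pleas:
  (a) The claim is an employment claim, not a property claim. Met.
  (b) Galloway Industries has its principal place of business in Varbourne. Met.
  (c) No such written consent has been filed; the corporate defendant(s) are organised in Kelmont, not Varbourne — no alternative holds. However, the amount in controversy is $107,500, which meets the USD 75,000 floor, so the 'unless' proviso supplies this condition. Condition met.
  (d) Galloway Industries resides in Varbourne — that alternative is enough. Met.
  → Jurisdiction lies.
The Provincial Court of Istmont:
  (a) The corporate defendant(s) have their principal place of business in Varbourne, not Istmont; the claim is an employment claim, not a tort claim — every alternative fails. The proviso rescues it, though: the amount in controversy is USD 107,500, which meets the $100,000 floor. Satisfied.
  (b) The contract was executed in Istmont. Condition met.
  (c) The amount in controversy is 107,500 dollars, which meets the $100,000 floor. Met.
  (d) The amount in controversy is USD 107,500, within the 500,000 dollars ceiling, which satisfies one of the alternatives. Condition met.
  (e) No party resides in Istmont. The proviso rescues it, though: the amount in controversy is USD 107,500, which meets the $5,000 floor. Satisfied.
  → Jurisdiction lies.
The Superior Court of Kelmont:
  (a) The amount in controversy is 107,500 dollars, which meets the 25,000 dollars floor — that alternative is enough. Condition met.
  (b) Anika Sorensen resides in Kelmont, which satisfies one of the alternatives. Condition met.
  (c) The plaintiff resides in Kelmont, which satisfies one of the alternatives. Met.
  (d) Galloway Industries is organised under the laws of Kelmont, so one alternative holds. Condition met.
  → Every requirement is satisfied — jurisdiction.
The Varbourne High Bench:
  (a) The plaintiff resides in Kelmont, which is not Varbourne. Met.
  (b) Odelle Quill resides in Fenston. Met.
  (c) Galloway Industries resides in Varbourne — that alternative is enough. And the carve-out is inapplicable — the operative events occurred in Fenston, not Varbourne. Satisfied.
  (d) The claim is an employment claim, not a tort claim, which satisfies one of the alternatives. Condition met.
  (e) Galloway Industries has its principal place of business in Varbourne, so one alternative holds. Met.
  → Every requirement is satisfied — jurisdiction.
Courts with jurisdiction: the Varbourne Court of Common Pleas, the Provincial Court of Istmont, the Superior Court of Kelmont, the Varbourne High Bench — 4 in total.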